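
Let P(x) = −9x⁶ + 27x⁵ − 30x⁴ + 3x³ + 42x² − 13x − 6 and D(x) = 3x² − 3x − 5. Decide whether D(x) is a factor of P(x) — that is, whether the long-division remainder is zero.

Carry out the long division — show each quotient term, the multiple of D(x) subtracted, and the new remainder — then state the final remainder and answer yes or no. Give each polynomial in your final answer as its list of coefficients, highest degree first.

Step 1: lead(−9x⁶ + 27x⁵ − 30x⁴ + 3x³ + 42x² − 13x − 6) ÷ lead(D) = −9x⁶ ÷ 3x² = −3x⁴. Subtract (−3x⁴)·D = −9x⁶ + 9x⁵ + 15x⁴. Remainder: 18x⁵ − 45x⁴ + 3x³ + 42x² − 13x − 6.
Step 2: lead(18x⁵ − 45x⁴ + 3x³ + 42x² − 13x − 6) ÷ lead(D) = 18x⁵ ÷ 3x² = 6x³. Subtract (6x³)·D = 18x⁵ − 18x⁴ − 30x³. Remainder: −27x⁴ + 33x³ + 42x² − 13x − 6.
Step 3: lead(−27x⁴ + 33x³ + 42x² − 13x − 6) ÷ lead(D) = −27x⁴ ÷ 3x² = −9x². Subtract (−9x²)·D = −27x⁴ + 27x³ + 45x². Remainder: 6x³ − 3x² − 13x − 6.
Step 4: lead(6x³ − 3x² − 13x − 6) ÷ lead(D) = 6x³ ÷ 3x² = 2x. Subtract (2x)·D = 6x³ − 6x² − 10x. Remainder: 3x² − 3x − 6.
Step 5: lead(3x² − 3x − 6) ÷ lead(D) = 3x² ÷ 3x² = 1. Subtract (1)·D = 3x² − 3x − 5. Remainder: −1.

R = [-1], so D(x) is not a factor of P(x). no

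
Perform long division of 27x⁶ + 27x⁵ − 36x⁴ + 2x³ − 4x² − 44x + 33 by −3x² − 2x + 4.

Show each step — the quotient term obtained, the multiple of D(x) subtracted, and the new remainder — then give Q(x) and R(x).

Step 1: lead(27x⁶ + 27x⁵ − 36x⁴ + 2x³ − 4x² − 44x + 33) ÷ lead(D) = 27x⁶ ÷ −3x² = −9x⁴. Subtract (−9x⁴)·D = 27x⁶ + 18x⁵ − 36x⁴. Remainder: 9x⁵ + 2x³ − 4x² − 44x + 33.
Step 2: lead(9x⁵ + 2x³ − 4x² − 44x + 33) ÷ lead(D) = 9x⁵ ÷ −3x² = −3x³. Subtract (−3x³)·D = 9x⁵ + 6x⁴ − 12x³. Remainder: −6x⁴ + 14x³ − 4x² − 44x + 33.
Step 3: lead(−6x⁴ + 14x³ − 4x² − 44x + 33) ÷ lead(D) = −6x⁴ ÷ −3x² = 2x². Subtract (2x²)·D = −6x⁴ − 4x³ + 8x². Remainder: 18x³ − 12x² − 44x + 33.
Step 4: lead(18x³ − 12x² − 44x + 33) ÷ lead(D) = 18x³ ÷ −3x² = −6x. Subtract (−6x)·D = 18x³ + 12x² − 24x. Remainder: −24x² − 20x + 33.
Step 5: lead(−24x² − 20x + 33) ÷ lead(D) = −24x² ÷ −3x² = 8. Subtract (8)·D = −24x² − 16x + 32. Remainder: −4x + 1.

Q(x) = −9x⁴ − 3x³ + 2x² − 6x + 8; R(x) = −4x + 1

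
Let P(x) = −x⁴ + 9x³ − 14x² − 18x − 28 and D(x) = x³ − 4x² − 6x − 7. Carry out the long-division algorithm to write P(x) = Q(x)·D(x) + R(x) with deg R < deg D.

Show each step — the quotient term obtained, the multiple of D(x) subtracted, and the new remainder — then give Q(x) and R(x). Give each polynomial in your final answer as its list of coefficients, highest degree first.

Q = [-1, 5]; R = [5, 7]

Step 1: lead(−x⁴ + 9x³ − 14x² − 18x − 28) ÷ lead(D) = −x⁴ ÷ x³ = −x. Subtract (−x)·D = −x⁴ + 4x³ + 6x² + 7x. Remainder: 5x³ − 20x² − 25x − 28.
Step 2: lead(5x³ − 20x² − 25x − 28) ÷ lead(D) = 5x³ ÷ x³ = 5. Subtract (5)·D = 5x³ − 20x² − 30x − 35. Remainder: 5x + 7.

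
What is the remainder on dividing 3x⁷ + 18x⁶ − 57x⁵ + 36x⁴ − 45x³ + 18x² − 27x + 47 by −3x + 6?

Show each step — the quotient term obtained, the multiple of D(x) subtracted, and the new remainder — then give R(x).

Step 1: lead(3x⁷ + 18x⁶ − 57x⁵ + 36x⁴ − 45x³ + 18x² − 27x + 47) ÷ lead(D) = 3x⁷ ÷ −3x = −x⁶. Subtract (−x⁶)·D = 3x⁷ − 6x⁶. Remainder: 24x⁶ − 57x⁵ + 36x⁴ − 45x³ + 18x² − 27x + 47.
Step 2: lead(24x⁶ − 57x⁵ + 36x⁴ − 45x³ + 18x² − 27x + 47) ÷ lead(D) = 24x⁶ ÷ −3x = −8x⁵. Subtract (−8x⁵)·D = 24x⁶ − 48x⁵. Remainder: −9x⁵ + 36x⁴ − 45x³ + 18x² − 27x + 47.
Step 3: lead(−9x⁵ + 36x⁴ − 45x³ + 18x² − 27x + 47) ÷ lead(D) = −9x⁵ ÷ −3x = 3x⁴. Subtract (3x⁴)·D = −9x⁵ + 18x⁴. Remainder: 18x⁴ − 45x³ + 18x² − 27x + 47.
Step 4: lead(18x⁴ − 45x³ + 18x² − 27x + 47) ÷ lead(D) = 18x⁴ ÷ −3x = −6x³. Subtract (−6x³)·D = 18x⁴ − 36x³. Remainder: −9x³ + 18x² − 27x + 47.
Step 5: lead(−9x³ + 18x² − 27x + 47) ÷ lead(D) = −9x³ ÷ −3x = 3x². Subtract (3x²)·D = −9x³ + 18x². Remainder: −27x + 47.
Step 6: lead(−27x + 47) ÷ lead(D) = −27x ÷ −3x = 9. Subtract (9)·D = −27x + 54. Remainder: −7.

R(x) = −7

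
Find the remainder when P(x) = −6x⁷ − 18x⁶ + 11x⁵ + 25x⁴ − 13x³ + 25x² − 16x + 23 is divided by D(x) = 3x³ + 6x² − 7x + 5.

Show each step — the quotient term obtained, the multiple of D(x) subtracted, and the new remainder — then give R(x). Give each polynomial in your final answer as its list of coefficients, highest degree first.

R = [-7, 7, 3]

Step 1: lead(−6x⁷ − 18x⁶ + 11x⁵ + 25x⁴ − 13x³ + 25x² − 16x + 23) ÷ lead(D) = −6x⁷ ÷ 3x³ = −2x⁴. Subtract (−2x⁴)·D = −6x⁷ − 12x⁶ + 14x⁵ − 10x⁴. Remainder: −6x⁶ − 3x⁵ + 35x⁴ − 13x³ + 25x² − 16x + 23.
Step 2: lead(−6x⁶ − 3x⁵ + 35x⁴ − 13x³ + 25x² − 16x + 23) ÷ lead(D) = −6x⁶ ÷ 3x³ = −2x³. Subtract (−2x³)·D = −6x⁶ − 12x⁵ + 14x⁴ − 10x³. Remainder: 9x⁵ + 21x⁴ − 3x³ + 25x² − 16x + 23.
Step 3: lead(9x⁵ + 21x⁴ − 3x³ + 25x² − 16x + 23) ÷ lead(D) = 9x⁵ ÷ 3x³ = 3x². Subtract (3x²)·D = 9x⁵ + 18x⁴ − 21x³ + 15x². Remainder: 3x⁴ + 18x³ + 10x² − 16x + 23.
Step 4: lead(3x⁴ + 18x³ + 10x² − 16x + 23) ÷ lead(D) = 3x⁴ ÷ 3x³ = x. Subtract (x)·D = 3x⁴ + 6x³ − 7x² + 5x. Remainder: 12x³ + 17x² − 21x + 23.
Step 5: lead(12x³ + 17x² − 21x + 23) ÷ lead(D) = 12x³ ÷ 3x³ = 4. Subtract (4)·D = 12x³ + 24x² − 28x + 20. Remainder: −7x² + 7x + 3.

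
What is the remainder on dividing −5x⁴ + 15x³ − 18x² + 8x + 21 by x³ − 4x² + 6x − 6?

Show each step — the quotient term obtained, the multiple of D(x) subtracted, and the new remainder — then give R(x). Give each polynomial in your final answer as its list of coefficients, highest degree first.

Step 1: lead(−5x⁴ + 15x³ − 18x² + 8x + 21) ÷ lead(D) = −5x⁴ ÷ x³ = −5x. Subtract (−5x)·D = −5x⁴ + 20x³ − 30x² + 30x. Remainder: −5x³ + 12x² − 22x + 21.
Step 2: lead(−5x³ + 12x² − 22x + 21) ÷ lead(D) = −5x³ ÷ x³ = −5. Subtract (−5)·D = −5x³ + 20x² − 30x + 30. Remainder: −8x² + 8x − 9.

R = [-8, 8, -9]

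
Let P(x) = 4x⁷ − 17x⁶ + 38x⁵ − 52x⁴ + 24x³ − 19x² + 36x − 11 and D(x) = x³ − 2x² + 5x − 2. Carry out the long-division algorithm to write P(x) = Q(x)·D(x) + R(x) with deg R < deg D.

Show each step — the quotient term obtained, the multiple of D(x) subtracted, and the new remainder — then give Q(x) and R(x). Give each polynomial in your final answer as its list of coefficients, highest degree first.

Step 1: lead(4x⁷ − 17x⁶ + 38x⁵ − 52x⁴ + 24x³ − 19x² + 36x − 11) ÷ lead(D) = 4x⁷ ÷ x³ = 4x⁴. Subtract (4x⁴)·D = 4x⁷ − 8x⁶ + 20x⁵ − 8x⁴. Remainder: −9x⁶ + 18x⁵ − 44x⁴ + 24x³ − 19x² + 36x − 11.
Step 2: lead(−9x⁶ + 18x⁵ − 44x⁴ + 24x³ − 19x² + 36x − 11) ÷ lead(D) = −9x⁶ ÷ x³ = −9x³. Subtract (−9x³)·D = −9x⁶ + 18x⁵ − 45x⁴ + 18x³. Remainder: x⁴ + 6x³ − 19x² + 36x − 11.
Step 3: lead(x⁴ + 6x³ − 19x² + 36x − 11) ÷ lead(D) = x⁴ ÷ x³ = x. Subtract (x)·D = x⁴ − 2x³ + 5x² − 2x. Remainder: 8x³ − 24x² + 38x − 11.
Step 4: lead(8x³ − 24x² + 38x − 11) ÷ lead(D) = 8x³ ÷ x³ = 8. Subtract (8)·D = 8x³ − 16x² + 40x − 16. Remainder: −8x² − 2x + 5.

Q = [4, -9, 0, 1, 8]; R = [-8, -2, 5]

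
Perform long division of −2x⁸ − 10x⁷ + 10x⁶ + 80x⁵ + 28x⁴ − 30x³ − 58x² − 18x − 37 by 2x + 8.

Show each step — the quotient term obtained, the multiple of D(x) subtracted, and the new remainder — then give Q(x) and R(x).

Step 1: lead(−2x⁸ − 10x⁷ + 10x⁶ + 80x⁵ + 28x⁴ − 30x³ − 58x² − 18x − 37) ÷ lead(D) = −2x⁸ ÷ 2x = −x⁷. Subtract (−x⁷)·D = −2x⁸ − 8x⁷. Remainder: −2x⁷ + 10x⁶ + 80x⁵ + 28x⁴ − 30x³ − 58x² − 18x − 37.
Step 2: lead(−2x⁷ + 10x⁶ + 80x⁵ + 28x⁴ − 30x³ − 58x² − 18x − 37) ÷ lead(D) = −2x⁷ ÷ 2x = −x⁶. Subtract (−x⁶)·D = −2x⁷ − 8x⁶. Remainder: 18x⁶ + 80x⁵ + 28x⁴ − 30x³ − 58x² − 18x − 37.
Step 3: lead(18x⁶ + 80x⁵ + 28x⁴ − 30x³ − 58x² − 18x − 37) ÷ lead(D) = 18x⁶ ÷ 2x = 9x⁵. Subtract (9x⁵)·D = 18x⁶ + 72x⁵. Remainder: 8x⁵ + 28x⁴ − 30x³ − 58x² − 18x − 37.
Step 4: lead(8x⁵ + 28x⁴ − 30x³ − 58x² − 18x − 37) ÷ lead(D) = 8x⁵ ÷ 2x = 4x⁴. Subtract (4x⁴)·D = 8x⁵ + 32x⁴. Remainder: −4x⁴ − 30x³ − 58x² − 18x − 37.
Step 5: lead(−4x⁴ − 30x³ − 58x² − 18x − 37) ÷ lead(D) = −4x⁴ ÷ 2x = −2x³. Subtract (−2x³)·D = −4x⁴ − 16x³. Remainder: −14x³ − 58x² − 18x − 37.
Step 6: lead(−14x³ − 58x² − 18x − 37) ÷ lead(D) = −14x³ ÷ 2x = −7x². Subtract (−7x²)·D = −14x³ − 56x². Remainder: −2x² − 18x − 37.
Step 7: lead(−2x² − 18x − 37) ÷ lead(D) = −2x² ÷ 2x = −x. Subtract (−x)·D = −2x² − 8x. Remainder: −10x − 37.
Step 8: lead(−10x − 37) ÷ lead(D) = −10x ÷ 2x = −5. Subtract (−5)·D = −10x − 40. Remainder: 3.

Q(x) = −x⁷ − x⁶ + 9x⁵ + 4x⁴ − 2x³ − 7x² − x − 5; R(x) = 3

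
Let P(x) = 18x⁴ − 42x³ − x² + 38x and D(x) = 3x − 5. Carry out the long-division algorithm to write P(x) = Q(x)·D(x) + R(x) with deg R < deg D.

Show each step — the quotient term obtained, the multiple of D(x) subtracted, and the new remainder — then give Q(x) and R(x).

Step 1: lead(18x⁴ − 42x³ − x² + 38x) ÷ lead(D) = 18x⁴ ÷ 3x = 6x³. Subtract (6x³)·D = 18x⁴ − 30x³. Remainder: −12x³ − x² + 38x.
Step 2: lead(−12x³ − x² + 38x) ÷ lead(D) = −12x³ ÷ 3x = −4x². Subtract (−4x²)·D = −12x³ + 20x². Remainder: −21x² + 38x.
Step 3: lead(−21x² + 38x) ÷ lead(D) = −21x² ÷ 3x = −7x. Subtract (−7x)·D = −21x² + 35x. Remainder: 3x.
Step 4: lead(3x) ÷ lead(D) = 3x ÷ 3x = 1. Subtract (1)·D = 3x − 5. Remainder: 5.

Q(x) = 6x³ − 4x² − 7x + 1; R(x) = 5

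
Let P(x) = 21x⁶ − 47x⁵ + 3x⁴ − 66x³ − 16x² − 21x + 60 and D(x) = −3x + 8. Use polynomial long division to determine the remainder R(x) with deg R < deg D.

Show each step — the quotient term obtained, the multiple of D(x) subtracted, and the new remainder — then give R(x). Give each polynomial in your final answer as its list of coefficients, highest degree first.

Step 1: lead(21x⁶ − 47x⁵ + 3x⁴ − 66x³ − 16x² − 21x + 60) ÷ lead(D) = 21x⁶ ÷ −3x = −7x⁵. Subtract (−7x⁵)·D = 21x⁶ − 56x⁵. Remainder: 9x⁵ + 3x⁴ − 66x³ − 16x² − 21x + 60.
Step 2: lead(9x⁵ + 3x⁴ − 66x³ − 16x² − 21x + 60) ÷ lead(D) = 9x⁵ ÷ −3x = −3x⁴. Subtract (−3x⁴)·D = 9x⁵ − 24x⁴. Remainder: 27x⁴ − 66x³ − 16x² − 21x + 60.
Step 3: lead(27x⁴ − 66x³ − 16x² − 21x + 60) ÷ lead(D) = 27x⁴ ÷ −3x = −9x³. Subtract (−9x³)·D = 27x⁴ − 72x³. Remainder: 6x³ − 16x² − 21x + 60.
Step 4: lead(6x³ − 16x² − 21x + 60) ÷ lead(D) = 6x³ ÷ −3x = −2x². Subtract (−2x²)·D = 6x³ − 16x². Remainder: −21x + 60.
Step 5: lead(−21x + 60) ÷ lead(D) = −21x ÷ −3x = 7. Subtract (7)·D = −21x + 56. Remainder: 4.

R = [4]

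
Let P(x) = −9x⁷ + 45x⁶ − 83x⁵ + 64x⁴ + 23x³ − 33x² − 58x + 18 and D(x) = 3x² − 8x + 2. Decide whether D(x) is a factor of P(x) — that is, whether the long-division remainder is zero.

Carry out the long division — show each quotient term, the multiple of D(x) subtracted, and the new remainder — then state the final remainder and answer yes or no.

Step 1: lead(−9x⁷ + 45x⁶ − 83x⁵ + 64x⁴ + 23x³ − 33x² − 58x + 18) ÷ lead(D) = −9x⁷ ÷ 3x² = −3x⁵. Subtract (−3x⁵)·D = −9x⁷ + 24x⁶ − 6x⁵. Remainder: 21x⁶ − 77x⁵ + 64x⁴ + 23x³ − 33x² − 58x + 18.
Step 2: lead(21x⁶ − 77x⁵ + 64x⁴ + 23x³ − 33x² − 58x + 18) ÷ lead(D) = 21x⁶ ÷ 3x² = 7x⁴. Subtract (7x⁴)·D = 21x⁶ − 56x⁵ + 14x⁴. Remainder: −21x⁵ + 50x⁴ + 23x³ − 33x² − 58x + 18.
Step 3: lead(−21x⁵ + 50x⁴ + 23x³ − 33x² − 58x + 18) ÷ lead(D) = −21x⁵ ÷ 3x² = −7x³. Subtract (−7x³)·D = −21x⁵ + 56x⁴ − 14x³. Remainder: −6x⁴ + 37x³ − 33x² − 58x + 18.
Step 4: lead(−6x⁴ + 37x³ − 33x² − 58x + 18) ÷ lead(D) = −6x⁴ ÷ 3x² = −2x². Subtract (−2x²)·D = −6x⁴ + 16x³ − 4x². Remainder: 21x³ − 29x² − 58x + 18.
Step 5: lead(21x³ − 29x² − 58x + 18) ÷ lead(D) = 21x³ ÷ 3x² = 7x. Subtract (7x)·D = 21x³ − 56x² + 14x. Remainder: 27x² − 72x + 18.
Step 6: lead(27x² − 72x + 18) ÷ lead(D) = 27x² ÷ 3x² = 9. Subtract (9)·D = 27x² − 72x + 18. Remainder: 0.

R(x) = 0, so D(x) is a factor of P(x). yes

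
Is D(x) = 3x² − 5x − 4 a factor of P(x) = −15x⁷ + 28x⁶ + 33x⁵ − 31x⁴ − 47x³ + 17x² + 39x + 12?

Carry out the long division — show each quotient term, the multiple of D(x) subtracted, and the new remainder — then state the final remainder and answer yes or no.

R(x) = 0, so D(x) is a factor of P(x). yes

Step 1: lead(−15x⁷ + 28x⁶ + 33x⁵ − 31x⁴ − 47x³ + 17x² + 39x + 12) ÷ lead(D) = −15x⁷ ÷ 3x² = −5x⁵. Subtract (−5x⁵)·D = −15x⁷ + 25x⁶ + 20x⁵. Remainder: 3x⁶ + 13x⁵ − 31x⁴ − 47x³ + 17x² + 39x + 12.
Step 2: lead(3x⁶ + 13x⁵ − 31x⁴ − 47x³ + 17x² + 39x + 12) ÷ lead(D) = 3x⁶ ÷ 3x² = x⁴. Subtract (x⁴)·D = 3x⁶ − 5x⁵ − 4x⁴. Remainder: 18x⁵ − 27x⁴ − 47x³ + 17x² + 39x + 12.
Step 3: lead(18x⁵ − 27x⁴ − 47x³ + 17x² + 39x + 12) ÷ lead(D) = 18x⁵ ÷ 3x² = 6x³. Subtract (6x³)·D = 18x⁵ − 30x⁴ − 24x³. Remainder: 3x⁴ − 23x³ + 17x² + 39x + 12.
Step 4: lead(3x⁴ − 23x³ + 17x² + 39x + 12) ÷ lead(D) = 3x⁴ ÷ 3x² = x². Subtract (x²)·D = 3x⁴ − 5x³ − 4x². Remainder: −18x³ + 21x² + 39x + 12.
Step 5: lead(−18x³ + 21x² + 39x + 12) ÷ lead(D) = −18x³ ÷ 3x² = −6x. Subtract (−6x)·D = −18x³ + 30x² + 24x. Remainder: −9x² + 15x + 12.
Step 6: lead(−9x² + 15x + 12) ÷ lead(D) = −9x² ÷ 3x² = −3. Subtract (−3)·D = −9x² + 15x + 12. Remainder: 0.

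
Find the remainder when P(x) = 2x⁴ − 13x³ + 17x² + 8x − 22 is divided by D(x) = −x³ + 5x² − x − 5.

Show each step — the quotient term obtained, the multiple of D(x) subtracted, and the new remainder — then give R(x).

Step 1: lead(2x⁴ − 13x³ + 17x² + 8x − 22) ÷ lead(D) = 2x⁴ ÷ −x³ = −2x. Subtract (−2x)·D = 2x⁴ − 10x³ + 2x² + 10x. Remainder: −3x³ + 15x² − 2x − 22.
Step 2: lead(−3x³ + 15x² − 2x − 22) ÷ lead(D) = −3x³ ÷ −x³ = 3. Subtract (3)·D = −3x³ + 15x² − 3x − 15. Remainder: x − 7.

R(x) = x − 7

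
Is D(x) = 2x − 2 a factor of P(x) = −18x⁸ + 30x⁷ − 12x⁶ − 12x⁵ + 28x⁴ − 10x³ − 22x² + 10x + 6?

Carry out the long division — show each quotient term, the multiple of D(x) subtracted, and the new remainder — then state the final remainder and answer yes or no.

R(x) = 0, so D(x) is a factor of P(x). yes

Step 1: lead(−18x⁸ + 30x⁷ − 12x⁶ − 12x⁵ + 28x⁴ − 10x³ − 22x² + 10x + 6) ÷ lead(D) = −18x⁸ ÷ 2x = −9x⁷. Subtract (−9x⁷)·D = −18x⁸ + 18x⁷. Remainder: 12x⁷ − 12x⁶ − 12x⁵ + 28x⁴ − 10x³ − 22x² + 10x + 6.
Step 2: lead(12x⁷ − 12x⁶ − 12x⁵ + 28x⁴ − 10x³ − 22x² + 10x + 6) ÷ lead(D) = 12x⁷ ÷ 2x = 6x⁶. Subtract (6x⁶)·D = 12x⁷ − 12x⁶. Remainder: −12x⁵ + 28x⁴ − 10x³ − 22x² + 10x + 6.
Step 3: lead(−12x⁵ + 28x⁴ − 10x³ − 22x² + 10x + 6) ÷ lead(D) = −12x⁵ ÷ 2x = −6x⁴. Subtract (−6x⁴)·D = −12x⁵ + 12x⁴. Remainder: 16x⁴ − 10x³ − 22x² + 10x + 6.
Step 4: lead(16x⁴ − 10x³ − 22x² + 10x + 6) ÷ lead(D) = 16x⁴ ÷ 2x = 8x³. Subtract (8x³)·D = 16x⁴ − 16x³. Remainder: 6x³ − 22x² + 10x + 6.
Step 5: lead(6x³ − 22x² + 10x + 6) ÷ lead(D) = 6x³ ÷ 2x = 3x². Subtract (3x²)·D = 6x³ − 6x². Remainder: −16x² + 10x + 6.
Step 6: lead(−16x² + 10x + 6) ÷ lead(D) = −16x² ÷ 2x = −8x. Subtract (−8x)·D = −16x² + 16x. Remainder: −6x + 6.
Step 7: lead(−6x + 6) ÷ lead(D) = −6x ÷ 2x = −3. Subtract (−3)·D = −6x + 6. Remainder: 0.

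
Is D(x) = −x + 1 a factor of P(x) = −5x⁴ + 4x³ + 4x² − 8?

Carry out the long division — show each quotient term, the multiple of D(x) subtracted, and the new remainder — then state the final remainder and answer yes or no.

R(x) = −5, so D(x) is not a factor of P(x). no

Step 1: lead(−5x⁴ + 4x³ + 4x² − 8) ÷ lead(D) = −5x⁴ ÷ −x = 5x³. Subtract (5x³)·D = −5x⁴ + 5x³. Remainder: −x³ + 4x² − 8.
Step 2: lead(−x³ + 4x² − 8) ÷ lead(D) = −x³ ÷ −x = x². Subtract (x²)·D = −x³ + x². Remainder: 3x² − 8.
Step 3: lead(3x² − 8) ÷ lead(D) = 3x² ÷ −x = −3x. Subtract (−3x)·D = 3x² − 3x. Remainder: 3x − 8.
Step 4: lead(3x − 8) ÷ lead(D) = 3x ÷ −x = −3. Subtract (−3)·D = 3x − 3. Remainder: −5.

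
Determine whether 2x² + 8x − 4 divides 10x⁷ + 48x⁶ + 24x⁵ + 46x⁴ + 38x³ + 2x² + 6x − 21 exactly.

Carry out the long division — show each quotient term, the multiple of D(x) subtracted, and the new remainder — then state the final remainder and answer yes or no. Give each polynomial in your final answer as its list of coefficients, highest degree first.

Step 1: lead(10x⁷ + 48x⁶ + 24x⁵ + 46x⁴ + 38x³ + 2x² + 6x − 21) ÷ lead(D) = 10x⁷ ÷ 2x² = 5x⁵. Subtract (5x⁵)·D = 10x⁷ + 40x⁶ − 20x⁵. Remainder: 8x⁶ + 44x⁵ + 46x⁴ + 38x³ + 2x² + 6x − 21.
Step 2: lead(8x⁶ + 44x⁵ + 46x⁴ + 38x³ + 2x² + 6x − 21) ÷ lead(D) = 8x⁶ ÷ 2x² = 4x⁴. Subtract (4x⁴)·D = 8x⁶ + 32x⁵ − 16x⁴. Remainder: 12x⁵ + 62x⁴ + 38x³ + 2x² + 6x − 21.
Step 3: lead(12x⁵ + 62x⁴ + 38x³ + 2x² + 6x − 21) ÷ lead(D) = 12x⁵ ÷ 2x² = 6x³. Subtract (6x³)·D = 12x⁵ + 48x⁴ − 24x³. Remainder: 14x⁴ + 62x³ + 2x² + 6x − 21.
Step 4: lead(14x⁴ + 62x³ + 2x² + 6x − 21) ÷ lead(D) = 14x⁴ ÷ 2x² = 7x². Subtract (7x²)·D = 14x⁴ + 56x³ − 28x². Remainder: 6x³ + 30x² + 6x − 21.
Step 5: lead(6x³ + 30x² + 6x − 21) ÷ lead(D) = 6x³ ÷ 2x² = 3x. Subtract (3x)·D = 6x³ + 24x² − 12x. Remainder: 6x² + 18x − 21.
Step 6: lead(6x² + 18x − 21) ÷ lead(D) = 6x² ÷ 2x² = 3. Subtract (3)·D = 6x² + 24x − 12. Remainder: −6x − 9.

R = [-6, -9], so D(x) is not a factor of P(x). no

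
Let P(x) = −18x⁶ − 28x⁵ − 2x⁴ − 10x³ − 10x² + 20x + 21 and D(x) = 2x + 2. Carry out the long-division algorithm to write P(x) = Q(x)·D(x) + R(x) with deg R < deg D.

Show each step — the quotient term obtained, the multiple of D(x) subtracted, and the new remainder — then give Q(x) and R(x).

Step 1: lead(−18x⁶ − 28x⁵ − 2x⁴ − 10x³ − 10x² + 20x + 21) ÷ lead(D) = −18x⁶ ÷ 2x = −9x⁵. Subtract (−9x⁵)·D = −18x⁶ − 18x⁵. Remainder: −10x⁵ − 2x⁴ − 10x³ − 10x² + 20x + 21.
Step 2: lead(−10x⁵ − 2x⁴ − 10x³ − 10x² + 20x + 21) ÷ lead(D) = −10x⁵ ÷ 2x = −5x⁴. Subtract (−5x⁴)·D = −10x⁵ − 10x⁴. Remainder: 8x⁴ − 10x³ − 10x² + 20x + 21.
Step 3: lead(8x⁴ − 10x³ − 10x² + 20x + 21) ÷ lead(D) = 8x⁴ ÷ 2x = 4x³. Subtract (4x³)·D = 8x⁴ + 8x³. Remainder: −18x³ − 10x² + 20x + 21.
Step 4: lead(−18x³ − 10x² + 20x + 21) ÷ lead(D) = −18x³ ÷ 2x = −9x². Subtract (−9x²)·D = −18x³ − 18x². Remainder: 8x² + 20x + 21.
Step 5: lead(8x² + 20x + 21) ÷ lead(D) = 8x² ÷ 2x = 4x. Subtract (4x)·D = 8x² + 8x. Remainder: 12x + 21.
Step 6: lead(12x + 21) ÷ lead(D) = 12x ÷ 2x = 6. Subtract (6)·D = 12x + 12. Remainder: 9.

Q(x) = −9x⁵ − 5x⁴ + 4x³ − 9x² + 4x + 6; R(x) = 9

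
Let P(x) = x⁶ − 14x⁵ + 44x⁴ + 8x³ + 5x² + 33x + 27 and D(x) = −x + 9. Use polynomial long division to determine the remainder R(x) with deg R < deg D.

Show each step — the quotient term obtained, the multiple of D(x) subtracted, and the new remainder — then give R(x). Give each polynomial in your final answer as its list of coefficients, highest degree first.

R = [0]

Step 1: lead(x⁶ − 14x⁵ + 44x⁴ + 8x³ + 5x² + 33x + 27) ÷ lead(D) = x⁶ ÷ −x = −x⁵. Subtract (−x⁵)·D = x⁶ − 9x⁵. Remainder: −5x⁵ + 44x⁴ + 8x³ + 5x² + 33x + 27.
Step 2: lead(−5x⁵ + 44x⁴ + 8x³ + 5x² + 33x + 27) ÷ lead(D) = −5x⁵ ÷ −x = 5x⁴. Subtract (5x⁴)·D = −5x⁵ + 45x⁴. Remainder: −x⁴ + 8x³ + 5x² + 33x + 27.
Step 3: lead(−x⁴ + 8x³ + 5x² + 33x + 27) ÷ lead(D) = −x⁴ ÷ −x = x³. Subtract (x³)·D = −x⁴ + 9x³. Remainder: −x³ + 5x² + 33x + 27.
Step 4: lead(−x³ + 5x² + 33x + 27) ÷ lead(D) = −x³ ÷ −x = x². Subtract (x²)·D = −x³ + 9x². Remainder: −4x² + 33x + 27.
Step 5: lead(−4x² + 33x + 27) ÷ lead(D) = −4x² ÷ −x = 4x. Subtract (4x)·D = −4x² + 36x. Remainder: −3x + 27.
Step 6: lead(−3x + 27) ÷ lead(D) = −3x ÷ −x = 3. Subtract (3)·D = −3x + 27. Remainder: 0.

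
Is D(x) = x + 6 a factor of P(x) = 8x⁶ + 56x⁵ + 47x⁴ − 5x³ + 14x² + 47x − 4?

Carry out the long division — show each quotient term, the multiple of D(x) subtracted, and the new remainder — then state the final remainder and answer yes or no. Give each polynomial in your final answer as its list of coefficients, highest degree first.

R = [2], so D(x) is not a factor of P(x). no

Step 1: lead(8x⁶ + 56x⁵ + 47x⁴ − 5x³ + 14x² + 47x − 4) ÷ lead(D) = 8x⁶ ÷ x = 8x⁵. Subtract (8x⁵)·D = 8x⁶ + 48x⁵. Remainder: 8x⁵ + 47x⁴ − 5x³ + 14x² + 47x − 4.
Step 2: lead(8x⁵ + 47x⁴ − 5x³ + 14x² + 47x − 4) ÷ lead(D) = 8x⁵ ÷ x = 8x⁴. Subtract (8x⁴)·D = 8x⁵ + 48x⁴. Remainder: −x⁴ − 5x³ + 14x² + 47x − 4.
Step 3: lead(−x⁴ − 5x³ + 14x² + 47x − 4) ÷ lead(D) = −x⁴ ÷ x = −x³. Subtract (−x³)·D = −x⁴ − 6x³. Remainder: x³ + 14x² + 47x − 4.
Step 4: lead(x³ + 14x² + 47x − 4) ÷ lead(D) = x³ ÷ x = x². Subtract (x²)·D = x³ + 6x². Remainder: 8x² + 47x − 4.
Step 5: lead(8x² + 47x − 4) ÷ lead(D) = 8x² ÷ x = 8x. Subtract (8x)·D = 8x² + 48x. Remainder: −x − 4.
Step 6: lead(−x − 4) ÷ lead(D) = −x ÷ x = −1. Subtract (−1)·D = −x − 6. Remainder: 2.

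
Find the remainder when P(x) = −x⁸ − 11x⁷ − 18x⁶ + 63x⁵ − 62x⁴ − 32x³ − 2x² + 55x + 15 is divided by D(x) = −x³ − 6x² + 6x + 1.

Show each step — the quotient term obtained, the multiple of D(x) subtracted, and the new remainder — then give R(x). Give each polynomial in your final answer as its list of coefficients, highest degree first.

R = [7]

Step 1: lead(−x⁸ − 11x⁷ − 18x⁶ + 63x⁵ − 62x⁴ − 32x³ − 2x² + 55x + 15) ÷ lead(D) = −x⁸ ÷ −x³ = x⁵. Subtract (x⁵)·D = −x⁸ − 6x⁷ + 6x⁶ + x⁵. Remainder: −5x⁷ − 24x⁶ + 62x⁵ − 62x⁴ − 32x³ − 2x² + 55x + 15.
Step 2: lead(−5x⁷ − 24x⁶ + 62x⁵ − 62x⁴ − 32x³ − 2x² + 55x + 15) ÷ lead(D) = −5x⁷ ÷ −x³ = 5x⁴. Subtract (5x⁴)·D = −5x⁷ − 30x⁶ + 30x⁵ + 5x⁴. Remainder: 6x⁶ + 32x⁵ − 67x⁴ − 32x³ − 2x² + 55x + 15.
Step 3: lead(6x⁶ + 32x⁵ − 67x⁴ − 32x³ − 2x² + 55x + 15) ÷ lead(D) = 6x⁶ ÷ −x³ = −6x³. Subtract (−6x³)·D = 6x⁶ + 36x⁵ − 36x⁴ − 6x³. Remainder: −4x⁵ − 31x⁴ − 26x³ − 2x² + 55x + 15.
Step 4: lead(−4x⁵ − 31x⁴ − 26x³ − 2x² + 55x + 15) ÷ lead(D) = −4x⁵ ÷ −x³ = 4x². Subtract (4x²)·D = −4x⁵ − 24x⁴ + 24x³ + 4x². Remainder: −7x⁴ − 50x³ − 6x² + 55x + 15.
Step 5: lead(−7x⁴ − 50x³ − 6x² + 55x + 15) ÷ lead(D) = −7x⁴ ÷ −x³ = 7x. Subtract (7x)·D = −7x⁴ − 42x³ + 42x² + 7x. Remainder: −8x³ − 48x² + 48x + 15.
Step 6: lead(−8x³ − 48x² + 48x + 15) ÷ lead(D) = −8x³ ÷ −x³ = 8. Subtract (8)·D = −8x³ − 48x² + 48x + 8. Remainder: 7.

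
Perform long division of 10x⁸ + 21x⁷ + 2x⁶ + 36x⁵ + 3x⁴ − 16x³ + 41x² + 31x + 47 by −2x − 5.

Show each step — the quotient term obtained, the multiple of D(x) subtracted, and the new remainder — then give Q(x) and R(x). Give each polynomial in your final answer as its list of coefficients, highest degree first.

Step 1: lead(10x⁸ + 21x⁷ + 2x⁶ + 36x⁵ + 3x⁴ − 16x³ + 41x² + 31x + 47) ÷ lead(D) = 10x⁸ ÷ −2x = −5x⁷. Subtract (−5x⁷)·D = 10x⁸ + 25x⁷. Remainder: −4x⁷ + 2x⁶ + 36x⁵ + 3x⁴ − 16x³ + 41x² + 31x + 47.
Step 2: lead(−4x⁷ + 2x⁶ + 36x⁵ + 3x⁴ − 16x³ + 41x² + 31x + 47) ÷ lead(D) = −4x⁷ ÷ −2x = 2x⁶. Subtract (2x⁶)·D = −4x⁷ − 10x⁶. Remainder: 12x⁶ + 36x⁵ + 3x⁴ − 16x³ + 41x² + 31x + 47.
Step 3: lead(12x⁶ + 36x⁵ + 3x⁴ − 16x³ + 41x² + 31x + 47) ÷ lead(D) = 12x⁶ ÷ −2x = −6x⁵. Subtract (−6x⁵)·D = 12x⁶ + 30x⁵. Remainder: 6x⁵ + 3x⁴ − 16x³ + 41x² + 31x + 47.
Step 4: lead(6x⁵ + 3x⁴ − 16x³ + 41x² + 31x + 47) ÷ lead(D) = 6x⁵ ÷ −2x = −3x⁴. Subtract (−3x⁴)·D = 6x⁵ + 15x⁴. Remainder: −12x⁴ − 16x³ + 41x² + 31x + 47.
Step 5: lead(−12x⁴ − 16x³ + 41x² + 31x + 47) ÷ lead(D) = −12x⁴ ÷ −2x = 6x³. Subtract (6x³)·D = −12x⁴ − 30x³. Remainder: 14x³ + 41x² + 31x + 47.
Step 6: lead(14x³ + 41x² + 31x + 47) ÷ lead(D) = 14x³ ÷ −2x = −7x². Subtract (−7x²)·D = 14x³ + 35x². Remainder: 6x² + 31x + 47.
Step 7: lead(6x² + 31x + 47) ÷ lead(D) = 6x² ÷ −2x = −3x. Subtract (−3x)·D = 6x² + 15x. Remainder: 16x + 47.
Step 8: lead(16x + 47) ÷ lead(D) = 16x ÷ −2x = −8. Subtract (−8)·D = 16x + 40. Remainder: 7.

Q = [-5, 2, -6, -3, 6, -7, -3, -8]; R = [7]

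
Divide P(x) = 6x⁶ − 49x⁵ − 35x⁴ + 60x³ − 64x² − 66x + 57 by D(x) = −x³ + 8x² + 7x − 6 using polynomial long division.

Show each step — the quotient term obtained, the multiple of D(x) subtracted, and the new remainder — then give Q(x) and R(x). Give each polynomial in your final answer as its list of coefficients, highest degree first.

Step 1: lead(6x⁶ − 49x⁵ − 35x⁴ + 60x³ − 64x² − 66x + 57) ÷ lead(D) = 6x⁶ ÷ −x³ = −6x³. Subtract (−6x³)·D = 6x⁶ − 48x⁵ − 42x⁴ + 36x³. Remainder: −x⁵ + 7x⁴ + 24x³ − 64x² − 66x + 57.
Step 2: lead(−x⁵ + 7x⁴ + 24x³ − 64x² − 66x + 57) ÷ lead(D) = −x⁵ ÷ −x³ = x². Subtract (x²)·D = −x⁵ + 8x⁴ + 7x³ − 6x². Remainder: −x⁴ + 17x³ − 58x² − 66x + 57.
Step 3: lead(−x⁴ + 17x³ − 58x² − 66x + 57) ÷ lead(D) = −x⁴ ÷ −x³ = x. Subtract (x)·D = −x⁴ + 8x³ + 7x² − 6x. Remainder: 9x³ − 65x² − 60x + 57.
Step 4: lead(9x³ − 65x² − 60x + 57) ÷ lead(D) = 9x³ ÷ −x³ = −9. Subtract (−9)·D = 9x³ − 72x² − 63x + 54. Remainder: 7x² + 3x + 3.

Q = [-6, 1, 1, -9]; R = [7, 3, 3]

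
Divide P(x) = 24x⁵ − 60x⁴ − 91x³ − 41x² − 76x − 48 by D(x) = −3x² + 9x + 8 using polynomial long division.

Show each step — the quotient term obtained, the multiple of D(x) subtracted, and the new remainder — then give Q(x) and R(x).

Q(x) = −8x³ − 4x² − 3x − 6; R(x) = 2x

Step 1: lead(24x⁵ − 60x⁴ − 91x³ − 41x² − 76x − 48) ÷ lead(D) = 24x⁵ ÷ −3x² = −8x³. Subtract (−8x³)·D = 24x⁵ − 72x⁴ − 64x³. Remainder: 12x⁴ − 27x³ − 41x² − 76x − 48.
Step 2: lead(12x⁴ − 27x³ − 41x² − 76x − 48) ÷ lead(D) = 12x⁴ ÷ −3x² = −4x². Subtract (−4x²)·D = 12x⁴ − 36x³ − 32x². Remainder: 9x³ − 9x² − 76x − 48.
Step 3: lead(9x³ − 9x² − 76x − 48) ÷ lead(D) = 9x³ ÷ −3x² = −3x. Subtract (−3x)·D = 9x³ − 27x² − 24x. Remainder: 18x² − 52x − 48.
Step 4: lead(18x² − 52x − 48) ÷ lead(D) = 18x² ÷ −3x² = −6. Subtract (−6)·D = 18x² − 54x − 48. Remainder: 2x.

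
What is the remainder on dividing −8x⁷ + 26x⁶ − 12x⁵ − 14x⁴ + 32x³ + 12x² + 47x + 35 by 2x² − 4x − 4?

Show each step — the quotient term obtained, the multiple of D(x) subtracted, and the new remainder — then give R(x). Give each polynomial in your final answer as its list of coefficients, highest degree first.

Step 1: lead(−8x⁷ + 26x⁶ − 12x⁵ − 14x⁴ + 32x³ + 12x² + 47x + 35) ÷ lead(D) = −8x⁷ ÷ 2x² = −4x⁵. Subtract (−4x⁵)·D = −8x⁷ + 16x⁶ + 16x⁵. Remainder: 10x⁶ − 28x⁵ − 14x⁴ + 32x³ + 12x² + 47x + 35.
Step 2: lead(10x⁶ − 28x⁵ − 14x⁴ + 32x³ + 12x² + 47x + 35) ÷ lead(D) = 10x⁶ ÷ 2x² = 5x⁴. Subtract (5x⁴)·D = 10x⁶ − 20x⁵ − 20x⁴. Remainder: −8x⁵ + 6x⁴ + 32x³ + 12x² + 47x + 35.
Step 3: lead(−8x⁵ + 6x⁴ + 32x³ + 12x² + 47x + 35) ÷ lead(D) = −8x⁵ ÷ 2x² = −4x³. Subtract (−4x³)·D = −8x⁵ + 16x⁴ + 16x³. Remainder: −10x⁴ + 16x³ + 12x² + 47x + 35.
Step 4: lead(−10x⁴ + 16x³ + 12x² + 47x + 35) ÷ lead(D) = −10x⁴ ÷ 2x² = −5x². Subtract (−5x²)·D = −10x⁴ + 20x³ + 20x². Remainder: −4x³ − 8x² + 47x + 35.
Step 5: lead(−4x³ − 8x² + 47x + 35) ÷ lead(D) = −4x³ ÷ 2x² = −2x. Subtract (−2x)·D = −4x³ + 8x² + 8x. Remainder: −16x² + 39x + 35.
Step 6: lead(−16x² + 39x + 35) ÷ lead(D) = −16x² ÷ 2x² = −8. Subtract (−8)·D = −16x² + 32x + 32. Remainder: 7x + 3.

R = [7, 3]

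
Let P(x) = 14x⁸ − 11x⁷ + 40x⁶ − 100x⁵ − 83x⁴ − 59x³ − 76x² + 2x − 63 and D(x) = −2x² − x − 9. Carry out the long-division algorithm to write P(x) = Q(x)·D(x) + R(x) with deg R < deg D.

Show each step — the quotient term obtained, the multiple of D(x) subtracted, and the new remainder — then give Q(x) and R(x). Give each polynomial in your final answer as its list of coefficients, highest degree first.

Q = [-7, 9, 7, 6, 7, -1, 7]; R = [0]

Step 1: lead(14x⁸ − 11x⁷ + 40x⁶ − 100x⁵ − 83x⁴ − 59x³ − 76x² + 2x − 63) ÷ lead(D) = 14x⁸ ÷ −2x² = −7x⁶. Subtract (−7x⁶)·D = 14x⁸ + 7x⁷ + 63x⁶. Remainder: −18x⁷ − 23x⁶ − 100x⁵ − 83x⁴ − 59x³ − 76x² + 2x − 63.
Step 2: lead(−18x⁷ − 23x⁶ − 100x⁵ − 83x⁴ − 59x³ − 76x² + 2x − 63) ÷ lead(D) = −18x⁷ ÷ −2x² = 9x⁵. Subtract (9x⁵)·D = −18x⁷ − 9x⁶ − 81x⁵. Remainder: −14x⁶ − 19x⁵ − 83x⁴ − 59x³ − 76x² + 2x − 63.
Step 3: lead(−14x⁶ − 19x⁵ − 83x⁴ − 59x³ − 76x² + 2x − 63) ÷ lead(D) = −14x⁶ ÷ −2x² = 7x⁴. Subtract (7x⁴)·D = −14x⁶ − 7x⁵ − 63x⁴. Remainder: −12x⁵ − 20x⁴ − 59x³ − 76x² + 2x − 63.
Step 4: lead(−12x⁵ − 20x⁴ − 59x³ − 76x² + 2x − 63) ÷ lead(D) = −12x⁵ ÷ −2x² = 6x³. Subtract (6x³)·D = −12x⁵ − 6x⁴ − 54x³. Remainder: −14x⁴ − 5x³ − 76x² + 2x − 63.
Step 5: lead(−14x⁴ − 5x³ − 76x² + 2x − 63) ÷ lead(D) = −14x⁴ ÷ −2x² = 7x². Subtract (7x²)·D = −14x⁴ − 7x³ − 63x². Remainder: 2x³ − 13x² + 2x − 63.
Step 6: lead(2x³ − 13x² + 2x − 63) ÷ lead(D) = 2x³ ÷ −2x² = −x. Subtract (−x)·D = 2x³ + x² + 9x. Remainder: −14x² − 7x − 63.
Step 7: lead(−14x² − 7x − 63) ÷ lead(D) = −14x² ÷ −2x² = 7. Subtract (7)·D = −14x² − 7x − 63. Remainder: 0.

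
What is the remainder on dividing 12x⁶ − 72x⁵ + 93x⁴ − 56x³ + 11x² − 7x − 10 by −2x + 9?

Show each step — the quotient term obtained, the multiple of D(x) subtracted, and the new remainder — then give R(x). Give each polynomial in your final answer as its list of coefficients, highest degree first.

Step 1: lead(12x⁶ − 72x⁵ + 93x⁴ − 56x³ + 11x² − 7x − 10) ÷ lead(D) = 12x⁶ ÷ −2x = −6x⁵. Subtract (−6x⁵)·D = 12x⁶ − 54x⁵. Remainder: −18x⁵ + 93x⁴ − 56x³ + 11x² − 7x − 10.
Step 2: lead(−18x⁵ + 93x⁴ − 56x³ + 11x² − 7x − 10) ÷ lead(D) = −18x⁵ ÷ −2x = 9x⁴. Subtract (9x⁴)·D = −18x⁵ + 81x⁴. Remainder: 12x⁴ − 56x³ + 11x² − 7x − 10.
Step 3: lead(12x⁴ − 56x³ + 11x² − 7x − 10) ÷ lead(D) = 12x⁴ ÷ −2x = −6x³. Subtract (−6x³)·D = 12x⁴ − 54x³. Remainder: −2x³ + 11x² − 7x − 10.
Step 4: lead(−2x³ + 11x² − 7x − 10) ÷ lead(D) = −2x³ ÷ −2x = x². Subtract (x²)·D = −2x³ + 9x². Remainder: 2x² − 7x − 10.
Step 5: lead(2x² − 7x − 10) ÷ lead(D) = 2x² ÷ −2x = −x. Subtract (−x)·D = 2x² − 9x. Remainder: 2x − 10.
Step 6: lead(2x − 10) ÷ lead(D) = 2x ÷ −2x = −1. Subtract (−1)·D = 2x − 9. Remainder: −1.

R = [-1]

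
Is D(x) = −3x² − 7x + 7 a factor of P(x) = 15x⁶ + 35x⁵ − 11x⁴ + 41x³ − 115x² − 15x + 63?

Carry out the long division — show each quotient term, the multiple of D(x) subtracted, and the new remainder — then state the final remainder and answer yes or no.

Step 1: lead(15x⁶ + 35x⁵ − 11x⁴ + 41x³ − 115x² − 15x + 63) ÷ lead(D) = 15x⁶ ÷ −3x² = −5x⁴. Subtract (−5x⁴)·D = 15x⁶ + 35x⁵ − 35x⁴. Remainder: 24x⁴ + 41x³ − 115x² − 15x + 63.
Step 2: lead(24x⁴ + 41x³ − 115x² − 15x + 63) ÷ lead(D) = 24x⁴ ÷ −3x² = −8x². Subtract (−8x²)·D = 24x⁴ + 56x³ − 56x². Remainder: −15x³ − 59x² − 15x + 63.
Step 3: lead(−15x³ − 59x² − 15x + 63) ÷ lead(D) = −15x³ ÷ −3x² = 5x. Subtract (5x)·D = −15x³ − 35x² + 35x. Remainder: −24x² − 50x + 63.
Step 4: lead(−24x² − 50x + 63) ÷ lead(D) = −24x² ÷ −3x² = 8. Subtract (8)·D = −24x² − 56x + 56. Remainder: 6x + 7.

R(x) = 6x + 7, so D(x) is not a factor of P(x). no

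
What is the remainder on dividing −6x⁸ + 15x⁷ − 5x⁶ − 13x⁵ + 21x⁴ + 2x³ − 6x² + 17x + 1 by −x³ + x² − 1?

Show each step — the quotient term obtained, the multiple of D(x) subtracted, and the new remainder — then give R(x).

Step 1: lead(−6x⁸ + 15x⁷ − 5x⁶ − 13x⁵ + 21x⁴ + 2x³ − 6x² + 17x + 1) ÷ lead(D) = −6x⁸ ÷ −x³ = 6x⁵. Subtract (6x⁵)·D = −6x⁸ + 6x⁷ − 6x⁵. Remainder: 9x⁷ − 5x⁶ − 7x⁵ + 21x⁴ + 2x³ − 6x² + 17x + 1.
Step 2: lead(9x⁷ − 5x⁶ − 7x⁵ + 21x⁴ + 2x³ − 6x² + 17x + 1) ÷ lead(D) = 9x⁷ ÷ −x³ = −9x⁴. Subtract (−9x⁴)·D = 9x⁷ − 9x⁶ + 9x⁴. Remainder: 4x⁶ − 7x⁵ + 12x⁴ + 2x³ − 6x² + 17x + 1.
Step 3: lead(4x⁶ − 7x⁵ + 12x⁴ + 2x³ − 6x² + 17x + 1) ÷ lead(D) = 4x⁶ ÷ −x³ = −4x³. Subtract (−4x³)·D = 4x⁶ − 4x⁵ + 4x³. Remainder: −3x⁵ + 12x⁴ − 2x³ − 6x² + 17x + 1.
Step 4: lead(−3x⁵ + 12x⁴ − 2x³ − 6x² + 17x + 1) ÷ lead(D) = −3x⁵ ÷ −x³ = 3x². Subtract (3x²)·D = −3x⁵ + 3x⁴ − 3x². Remainder: 9x⁴ − 2x³ − 3x² + 17x + 1.
Step 5: lead(9x⁴ − 2x³ − 3x² + 17x + 1) ÷ lead(D) = 9x⁴ ÷ −x³ = −9x. Subtract (−9x)·D = 9x⁴ − 9x³ + 9x. Remainder: 7x³ − 3x² + 8x + 1.
Step 6: lead(7x³ − 3x² + 8x + 1) ÷ lead(D) = 7x³ ÷ −x³ = −7. Subtract (−7)·D = 7x³ − 7x² + 7. Remainder: 4x² + 8x − 6.

R(x) = 4x² + 8x − 6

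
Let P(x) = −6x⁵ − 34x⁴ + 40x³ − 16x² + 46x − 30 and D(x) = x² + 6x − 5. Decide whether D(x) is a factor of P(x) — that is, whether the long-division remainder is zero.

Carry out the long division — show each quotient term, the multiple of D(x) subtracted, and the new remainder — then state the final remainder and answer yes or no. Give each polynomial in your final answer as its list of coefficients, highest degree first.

Step 1: lead(−6x⁵ − 34x⁴ + 40x³ − 16x² + 46x − 30) ÷ lead(D) = −6x⁵ ÷ x² = −6x³. Subtract (−6x³)·D = −6x⁵ − 36x⁴ + 30x³. Remainder: 2x⁴ + 10x³ − 16x² + 46x − 30.
Step 2: lead(2x⁴ + 10x³ − 16x² + 46x − 30) ÷ lead(D) = 2x⁴ ÷ x² = 2x². Subtract (2x²)·D = 2x⁴ + 12x³ − 10x². Remainder: −2x³ − 6x² + 46x − 30.
Step 3: lead(−2x³ − 6x² + 46x − 30) ÷ lead(D) = −2x³ ÷ x² = −2x. Subtract (−2x)·D = −2x³ − 12x² + 10x. Remainder: 6x² + 36x − 30.
Step 4: lead(6x² + 36x − 30) ÷ lead(D) = 6x² ÷ x² = 6. Subtract (6)·D = 6x² + 36x − 30. Remainder: 0.

R = [0], so D(x) is a factor of P(x). yes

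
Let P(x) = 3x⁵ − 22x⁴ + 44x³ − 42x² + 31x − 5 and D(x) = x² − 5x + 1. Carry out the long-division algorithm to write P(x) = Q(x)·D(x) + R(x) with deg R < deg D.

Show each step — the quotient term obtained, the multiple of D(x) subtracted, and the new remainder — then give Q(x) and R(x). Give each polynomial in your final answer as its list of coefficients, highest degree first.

Q = [3, -7, 6, -5]; R = [0]

Step 1: lead(3x⁵ − 22x⁴ + 44x³ − 42x² + 31x − 5) ÷ lead(D) = 3x⁵ ÷ x² = 3x³. Subtract (3x³)·D = 3x⁵ − 15x⁴ + 3x³. Remainder: −7x⁴ + 41x³ − 42x² + 31x − 5.
Step 2: lead(−7x⁴ + 41x³ − 42x² + 31x − 5) ÷ lead(D) = −7x⁴ ÷ x² = −7x². Subtract (−7x²)·D = −7x⁴ + 35x³ − 7x². Remainder: 6x³ − 35x² + 31x − 5.
Step 3: lead(6x³ − 35x² + 31x − 5) ÷ lead(D) = 6x³ ÷ x² = 6x. Subtract (6x)·D = 6x³ − 30x² + 6x. Remainder: −5x² + 25x − 5.
Step 4: lead(−5x² + 25x − 5) ÷ lead(D) = −5x² ÷ x² = −5. Subtract (−5)·D = −5x² + 25x − 5. Remainder: 0.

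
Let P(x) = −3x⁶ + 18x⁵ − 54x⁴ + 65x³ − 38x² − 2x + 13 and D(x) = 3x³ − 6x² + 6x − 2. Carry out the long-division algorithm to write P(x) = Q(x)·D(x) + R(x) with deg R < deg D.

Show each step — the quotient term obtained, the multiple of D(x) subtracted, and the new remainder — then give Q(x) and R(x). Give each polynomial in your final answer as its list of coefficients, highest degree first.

Step 1: lead(−3x⁶ + 18x⁵ − 54x⁴ + 65x³ − 38x² − 2x + 13) ÷ lead(D) = −3x⁶ ÷ 3x³ = −x³. Subtract (−x³)·D = −3x⁶ + 6x⁵ − 6x⁴ + 2x³. Remainder: 12x⁵ − 48x⁴ + 63x³ − 38x² − 2x + 13.
Step 2: lead(12x⁵ − 48x⁴ + 63x³ − 38x² − 2x + 13) ÷ lead(D) = 12x⁵ ÷ 3x³ = 4x². Subtract (4x²)·D = 12x⁵ − 24x⁴ + 24x³ − 8x². Remainder: −24x⁴ + 39x³ − 30x² − 2x + 13.
Step 3: lead(−24x⁴ + 39x³ − 30x² − 2x + 13) ÷ lead(D) = −24x⁴ ÷ 3x³ = −8x. Subtract (−8x)·D = −24x⁴ + 48x³ − 48x² + 16x. Remainder: −9x³ + 18x² − 18x + 13.
Step 4: lead(−9x³ + 18x² − 18x + 13) ÷ lead(D) = −9x³ ÷ 3x³ = −3. Subtract (−3)·D = −9x³ + 18x² − 18x + 6. Remainder: 7.

Q = [-1, 4, -8, -3]; R = [7]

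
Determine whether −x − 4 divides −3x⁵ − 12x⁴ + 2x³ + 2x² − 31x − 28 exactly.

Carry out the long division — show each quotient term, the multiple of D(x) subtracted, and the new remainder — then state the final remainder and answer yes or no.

R(x) = 0, so D(x) is a factor of P(x). yes

Step 1: lead(−3x⁵ − 12x⁴ + 2x³ + 2x² − 31x − 28) ÷ lead(D) = −3x⁵ ÷ −x = 3x⁴. Subtract (3x⁴)·D = −3x⁵ − 12x⁴. Remainder: 2x³ + 2x² − 31x − 28.
Step 2: lead(2x³ + 2x² − 31x − 28) ÷ lead(D) = 2x³ ÷ −x = −2x². Subtract (−2x²)·D = 2x³ + 8x². Remainder: −6x² − 31x − 28.
Step 3: lead(−6x² − 31x − 28) ÷ lead(D) = −6x² ÷ −x = 6x. Subtract (6x)·D = −6x² − 24x. Remainder: −7x − 28.
Step 4: lead(−7x − 28) ÷ lead(D) = −7x ÷ −x = 7. Subtract (7)·D = −7x − 28. Remainder: 0.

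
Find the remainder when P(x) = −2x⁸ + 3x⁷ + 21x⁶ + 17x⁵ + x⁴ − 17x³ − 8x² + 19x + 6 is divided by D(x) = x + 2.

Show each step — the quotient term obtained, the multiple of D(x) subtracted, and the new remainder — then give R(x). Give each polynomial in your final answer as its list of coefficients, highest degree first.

R = [-8]

Step 1: lead(−2x⁸ + 3x⁷ + 21x⁶ + 17x⁵ + x⁴ − 17x³ − 8x² + 19x + 6) ÷ lead(D) = −2x⁸ ÷ x = −2x⁷. Subtract (−2x⁷)·D = −2x⁸ − 4x⁷. Remainder: 7x⁷ + 21x⁶ + 17x⁵ + x⁴ − 17x³ − 8x² + 19x + 6.
Step 2: lead(7x⁷ + 21x⁶ + 17x⁵ + x⁴ − 17x³ − 8x² + 19x + 6) ÷ lead(D) = 7x⁷ ÷ x = 7x⁶. Subtract (7x⁶)·D = 7x⁷ + 14x⁶. Remainder: 7x⁶ + 17x⁵ + x⁴ − 17x³ − 8x² + 19x + 6.
Step 3: lead(7x⁶ + 17x⁵ + x⁴ − 17x³ − 8x² + 19x + 6) ÷ lead(D) = 7x⁶ ÷ x = 7x⁵. Subtract (7x⁵)·D = 7x⁶ + 14x⁵. Remainder: 3x⁵ + x⁴ − 17x³ − 8x² + 19x + 6.
Step 4: lead(3x⁵ + x⁴ − 17x³ − 8x² + 19x + 6) ÷ lead(D) = 3x⁵ ÷ x = 3x⁴. Subtract (3x⁴)·D = 3x⁵ + 6x⁴. Remainder: −5x⁴ − 17x³ − 8x² + 19x + 6.
Step 5: lead(−5x⁴ − 17x³ − 8x² + 19x + 6) ÷ lead(D) = −5x⁴ ÷ x = −5x³. Subtract (−5x³)·D = −5x⁴ − 10x³. Remainder: −7x³ − 8x² + 19x + 6.
Step 6: lead(−7x³ − 8x² + 19x + 6) ÷ lead(D) = −7x³ ÷ x = −7x². Subtract (−7x²)·D = −7x³ − 14x². Remainder: 6x² + 19x + 6.
Step 7: lead(6x² + 19x + 6) ÷ lead(D) = 6x² ÷ x = 6x. Subtract (6x)·D = 6x² + 12x. Remainder: 7x + 6.
Step 8: lead(7x + 6) ÷ lead(D) = 7x ÷ x = 7. Subtract (7)·D = 7x + 14. Remainder: −8.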